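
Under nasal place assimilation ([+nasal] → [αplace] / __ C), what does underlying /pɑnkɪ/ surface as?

[pɑŋkɪ]

/n/ sits before the [+dorsal] consonant /k/, so it takes on [+dorsal] and surfaces as /ŋ/. The rest of the form is unaffected: [pɑŋkɪ].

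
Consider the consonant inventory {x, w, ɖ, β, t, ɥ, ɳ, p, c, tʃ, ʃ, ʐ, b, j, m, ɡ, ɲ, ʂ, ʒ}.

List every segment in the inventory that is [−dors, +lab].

β, p, b, m

Checking each segment against [−dorsal], [+labial]: /β/ (voiced bilabial fricative), /p/ (voiceless bilabial stop), /b/ (voiced bilabial stop), /m/ (bilabial nasal) satisfy every feature; every other segment in the inventory fails at least one.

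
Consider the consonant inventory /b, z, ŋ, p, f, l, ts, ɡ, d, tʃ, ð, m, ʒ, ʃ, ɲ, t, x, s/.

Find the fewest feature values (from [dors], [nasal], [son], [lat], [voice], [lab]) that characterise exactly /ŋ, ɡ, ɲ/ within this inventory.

The class [+voice], [+dorsal] has exactly /ŋ, ɡ, ɲ/ as its extension in this inventory. No smaller conjunction from the listed features achieves this: [+dorsal] alone would also admit /x/; [+voice] alone would also admit /b, z, l, d, …/; and checking the remaining single features turns up none with this extension.

[+voice, +dors]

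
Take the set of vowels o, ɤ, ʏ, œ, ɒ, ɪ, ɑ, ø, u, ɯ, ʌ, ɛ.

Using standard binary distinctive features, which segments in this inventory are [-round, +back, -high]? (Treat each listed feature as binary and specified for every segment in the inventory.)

Checking each segment against [-round], [+back], [-high]: /ɤ/ (mid back unrounded tense vowel), /ɑ/ (low back unrounded vowel), /ʌ/ (mid back unrounded lax vowel) satisfy every feature; every other segment in the inventory fails at least one.

ɤ, ɑ, ʌ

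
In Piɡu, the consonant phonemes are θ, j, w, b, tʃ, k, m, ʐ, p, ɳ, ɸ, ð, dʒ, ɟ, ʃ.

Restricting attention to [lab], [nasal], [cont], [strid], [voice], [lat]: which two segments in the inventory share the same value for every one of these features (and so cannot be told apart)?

Both /ð/ and /j/ are [−labial], [−nasal], [+continuant], [−strident], [+voice], [−lateral]. Since the list omits [sonorant] and [dorsal] — which do distinguish the voiced dental fricative from the palatal glide — this pair collapses; all other pairs remain distinct.

ð, j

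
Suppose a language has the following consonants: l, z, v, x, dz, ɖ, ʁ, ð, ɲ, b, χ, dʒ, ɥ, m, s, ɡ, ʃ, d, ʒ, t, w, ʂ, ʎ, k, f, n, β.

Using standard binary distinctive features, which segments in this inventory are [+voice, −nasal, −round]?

Checking each segment against [+voice], [−nasal], [−round]: /l/ (alveolar lateral approximant), /z/ (voiced alveolar fricative), /v/ (voiced labiodental fricative), /dz/ (voiced alveolar affricate), /ɖ/ (voiced retroflex stop), /ʁ/ (voiced uvular fricative), among others, satisfy every feature; every other segment in the inventory fails at least one.

l, z, v, dz, ɖ, ʁ, ð, b, dʒ, ɡ, d, ʒ, ʎ, β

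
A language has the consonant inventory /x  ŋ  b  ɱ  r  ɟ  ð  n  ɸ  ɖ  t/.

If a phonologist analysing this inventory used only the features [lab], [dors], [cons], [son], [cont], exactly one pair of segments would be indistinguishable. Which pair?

ɖ, t

On the given features, /ɖ/ and /t/ have an identical profile: [−labial], [−dorsal], [+consonantal], [−sonorant], [−continuant]. No other two segments in the inventory coincide on all 5 features. (They do differ in [voice] and [anterior], which are not among the given features.)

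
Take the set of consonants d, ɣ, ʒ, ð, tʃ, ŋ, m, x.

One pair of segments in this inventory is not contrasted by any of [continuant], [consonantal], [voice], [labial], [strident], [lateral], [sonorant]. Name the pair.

ɣ, ð

On the given features, /ɣ/ and /ð/ have an identical profile: [+continuant], [+consonantal], [+voice], [-labial], [-strident], [-lateral], [-sonorant]. No other two segments in the inventory coincide on all 7 features. (They do differ in [coronal] and [dorsal], which are not among the given features.)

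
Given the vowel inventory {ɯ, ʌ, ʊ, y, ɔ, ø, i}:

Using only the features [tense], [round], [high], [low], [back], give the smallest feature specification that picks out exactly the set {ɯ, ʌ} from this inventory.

[+back, −round]

/ɯ, ʌ/ are all [+back], [−round], and no other segment in the inventory matches both values. Dropping any one of them over-generates: [−round] alone would also admit /i/; [+back] alone would also admit /ʊ, ɔ/. No other single listed feature picks out exactly this set either, so fewer than two features will not do.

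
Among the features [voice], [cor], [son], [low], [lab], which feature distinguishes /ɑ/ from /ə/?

[low]

The two segments share [+voice], [−coronal], [+sonorant], [−labial]. The only feature from the list on which they differ: /ɑ/ is [+low] while /ə/ is [−low].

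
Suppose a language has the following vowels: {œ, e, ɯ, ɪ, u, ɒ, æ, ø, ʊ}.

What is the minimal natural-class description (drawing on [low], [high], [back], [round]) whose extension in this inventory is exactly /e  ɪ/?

[−low, −back, −round]

/e, ɪ/ are all [−low], [−back], [−round], and no other segment in the inventory matches all three values. Dropping any one of them over-generates: [−back, −round] alone would also admit /æ/; [−low, −round] alone would also admit /ɯ/; [−low, −back] alone would also admit /œ, ø/. No other combination of two listed features picks out exactly this set either, so fewer than three features will not do.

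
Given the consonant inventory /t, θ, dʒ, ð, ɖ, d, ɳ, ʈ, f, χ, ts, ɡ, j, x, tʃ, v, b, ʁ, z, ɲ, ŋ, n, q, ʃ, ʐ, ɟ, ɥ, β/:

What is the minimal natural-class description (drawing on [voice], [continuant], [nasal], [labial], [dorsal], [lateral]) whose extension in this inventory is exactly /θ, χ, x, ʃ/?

/θ, χ, x, ʃ/ are all [−voice], [+continuant], [−labial], and no other segment in the inventory matches all three values. Dropping any one of them over-generates: [+continuant, −labial] alone would also admit /ð, j, ʁ, z, …/; [−voice, −labial] alone would also admit /t, ʈ, ts, tʃ, …/; [−voice, +continuant] alone would also admit /f/. No other combination of two listed features picks out exactly this set either, so fewer than three features will not do.

[−voice, +continuant, −labial]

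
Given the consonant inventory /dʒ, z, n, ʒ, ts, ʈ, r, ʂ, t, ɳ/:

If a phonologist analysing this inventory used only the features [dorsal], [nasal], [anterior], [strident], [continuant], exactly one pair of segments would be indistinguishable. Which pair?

ʂ, ʒ

Both /ʂ/ and /ʒ/ are [−dorsal], [−nasal], [−anterior], [+strident], [+continuant]. Since the list omits [voice] and [distributed] — which do distinguish the voiceless retroflex fricative from the voiced postalveolar fricative — this pair collapses; all other pairs remain distinct.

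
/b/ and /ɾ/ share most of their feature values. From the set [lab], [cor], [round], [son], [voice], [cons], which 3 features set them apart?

[sonorant], [labial], [coronal]

/b/ (voiced bilabial stop) and /ɾ/ (alveolar tap) agree on [−round], [+voice], [+consonantal]. They differ on [sonorant] (/b/ [−], /ɾ/ [+]), [labial] (/b/ [+], /ɾ/ [−]), [coronal] (/b/ [−], /ɾ/ [+]).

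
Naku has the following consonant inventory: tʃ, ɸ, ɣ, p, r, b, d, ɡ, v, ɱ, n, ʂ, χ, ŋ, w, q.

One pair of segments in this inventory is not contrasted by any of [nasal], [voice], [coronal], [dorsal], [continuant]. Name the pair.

ɣ, w

Both /ɣ/ and /w/ are [−nasal], [+voice], [−coronal], [+dorsal], [+continuant]. Since the list omits [sonorant], [labial] and [round] — which do distinguish the voiced velar fricative from the labial-velar glide — this pair collapses; all other pairs remain distinct.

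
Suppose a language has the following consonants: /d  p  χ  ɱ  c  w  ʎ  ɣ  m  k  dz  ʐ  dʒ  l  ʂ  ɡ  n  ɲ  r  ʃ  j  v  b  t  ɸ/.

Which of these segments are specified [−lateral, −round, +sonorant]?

Checking each segment against [−lateral], [−round], [+sonorant]: /ɱ/ (labiodental nasal), /m/ (bilabial nasal), /n/ (alveolar nasal), /ɲ/ (palatal nasal), /r/ (alveolar trill), /j/ (palatal glide) satisfy every feature; every other segment in the inventory fails at least one.

ɱ, m, n, ɲ, r, j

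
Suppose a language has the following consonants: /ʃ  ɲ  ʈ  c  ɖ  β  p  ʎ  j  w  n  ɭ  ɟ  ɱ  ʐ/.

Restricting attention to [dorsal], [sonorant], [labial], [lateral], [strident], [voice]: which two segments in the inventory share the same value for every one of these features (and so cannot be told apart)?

ɲ, j

/ɲ/ (palatal nasal) and /j/ (palatal glide) are both [+dorsal], [+sonorant], [−labial], [−lateral], [−strident], [+voice], so none of the listed features separates them. (They do differ in [nasal] and [continuant], which are not among the given features.) Every other pair in the inventory differs on at least one listed feature.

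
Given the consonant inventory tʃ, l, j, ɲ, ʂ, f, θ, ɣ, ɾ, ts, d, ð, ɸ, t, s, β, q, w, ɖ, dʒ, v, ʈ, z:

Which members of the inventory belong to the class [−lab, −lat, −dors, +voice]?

ɾ, d, ð, ɖ, dʒ, z

Among the inventory, the [−labial] segments are /tʃ, l, j, ɲ, ʂ, θ, ɣ, ɾ, ts, d, ð, t, s, q, ɖ, dʒ, ʈ, z/.
Then [−lateral] gives /tʃ, j, ɲ, ʂ, θ, ɣ, ɾ, ts, d, ð, t, s, q, ɖ, dʒ, ʈ, z/.
Among these, [−dorsal] gives /tʃ, ʂ, θ, ɾ, ts, d, ð, t, s, ɖ, dʒ, ʈ, z/.
Of those, [+voice] leaves /ɾ, d, ð, ɖ, dʒ, z/.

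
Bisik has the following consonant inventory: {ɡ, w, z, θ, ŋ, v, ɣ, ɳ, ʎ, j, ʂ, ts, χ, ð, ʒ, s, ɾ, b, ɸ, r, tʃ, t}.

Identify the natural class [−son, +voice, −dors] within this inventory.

z, v, ð, ʒ, b

Among the inventory, the [−sonorant] segments are /ɡ, z, θ, v, ɣ, ʂ, ts, χ, ð, ʒ, s, b, ɸ, tʃ, t/.
Intersecting with [+voice] gives /ɡ, z, v, ɣ, ð, ʒ, b/.
Among these, [−dorsal] leaves /z, v, ð, ʒ, b/.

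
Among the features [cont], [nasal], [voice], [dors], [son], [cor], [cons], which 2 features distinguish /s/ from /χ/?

[coronal], [dorsal]

/s/ (voiceless alveolar fricative) and /χ/ (voiceless uvular fricative) agree on [+continuant], [−nasal], [−voice], [−sonorant], [+consonantal]. They differ on [coronal] (/s/ [+], /χ/ [−]), [dorsal] (/s/ [−], /χ/ [+]).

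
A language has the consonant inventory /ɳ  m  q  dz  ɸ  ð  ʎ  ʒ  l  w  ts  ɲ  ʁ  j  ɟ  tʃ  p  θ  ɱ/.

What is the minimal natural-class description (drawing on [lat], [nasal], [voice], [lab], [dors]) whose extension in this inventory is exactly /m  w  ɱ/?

Every target segment is [+voice], [+labial]; each remaining inventory member fails at least one of these. Each conjunct is needed — [+labial] alone would also admit /ɸ, p/; [+voice] alone would also admit /ɳ, dz, ð, ʎ, …/ — and no other single listed feature has exactly this extension, so two is the minimum.

[+voice, +lab]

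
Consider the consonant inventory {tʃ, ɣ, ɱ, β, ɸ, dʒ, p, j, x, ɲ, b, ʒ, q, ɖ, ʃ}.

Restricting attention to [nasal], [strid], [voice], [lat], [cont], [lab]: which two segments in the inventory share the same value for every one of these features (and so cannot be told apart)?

Both /ɣ/ and /j/ are [−nasal], [−strident], [+voice], [−lateral], [+continuant], [−labial]. Since the list omits [sonorant] and [back] — which do distinguish the voiced velar fricative from the palatal glide — this pair collapses; all other pairs remain distinct.

ɣ, j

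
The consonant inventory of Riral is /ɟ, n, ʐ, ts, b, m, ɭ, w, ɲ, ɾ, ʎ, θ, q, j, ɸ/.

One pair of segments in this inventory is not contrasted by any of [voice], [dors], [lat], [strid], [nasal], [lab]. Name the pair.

Both /ɟ/ and /j/ are [+voice], [+dorsal], [−lateral], [−strident], [−nasal], [−labial]. Since the list omits [sonorant] and [continuant] — which do distinguish the voiced palatal stop from the palatal glide — this pair collapses; all other pairs remain distinct.

ɟ, j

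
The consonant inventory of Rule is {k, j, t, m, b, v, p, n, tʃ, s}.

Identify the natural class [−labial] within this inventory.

The feature [labial] marks segments articulated with one or both lips. In this inventory /k, j, t, n, tʃ, s/ lack that property, so they are [−labial]; /m, b, v, p/ are [+labial].

k, j, t, n, tʃ, s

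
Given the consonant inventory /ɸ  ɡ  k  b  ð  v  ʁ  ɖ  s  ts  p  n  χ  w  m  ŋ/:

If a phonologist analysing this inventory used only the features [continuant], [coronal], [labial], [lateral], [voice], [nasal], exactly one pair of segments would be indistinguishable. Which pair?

Both /w/ and /v/ are [+continuant], [−coronal], [+labial], [−lateral], [+voice], [−nasal]. Since the list omits [sonorant], [round] and [dorsal] — which do distinguish the labial-velar glide from the voiced labiodental fricative — this pair collapses; all other pairs remain distinct.

w, v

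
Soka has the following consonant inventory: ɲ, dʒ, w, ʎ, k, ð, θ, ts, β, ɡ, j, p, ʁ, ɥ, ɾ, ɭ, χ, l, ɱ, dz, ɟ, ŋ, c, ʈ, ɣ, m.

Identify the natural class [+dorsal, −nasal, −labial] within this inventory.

Checking each segment against [+dorsal], [−nasal], [−labial]: /ʎ/ (palatal lateral approximant), /k/ (voiceless velar stop), /ɡ/ (voiced velar stop), /j/ (palatal glide), /ʁ/ (voiced uvular fricative), /χ/ (voiceless uvular fricative), among others, satisfy every feature; every other segment in the inventory fails at least one.

ʎ, k, ɡ, j, ʁ, χ, ɟ, c, ɣ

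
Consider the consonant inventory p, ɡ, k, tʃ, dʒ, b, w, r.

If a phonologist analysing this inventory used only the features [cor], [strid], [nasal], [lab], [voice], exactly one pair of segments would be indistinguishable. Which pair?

On the given features, /w/ and /b/ have an identical profile: [−coronal], [−strident], [−nasal], [+labial], [+voice]. No other two segments in the inventory coincide on all 5 features. (They do differ in [sonorant], [continuant], [round] and [dorsal], which are not among the given features.)

w, b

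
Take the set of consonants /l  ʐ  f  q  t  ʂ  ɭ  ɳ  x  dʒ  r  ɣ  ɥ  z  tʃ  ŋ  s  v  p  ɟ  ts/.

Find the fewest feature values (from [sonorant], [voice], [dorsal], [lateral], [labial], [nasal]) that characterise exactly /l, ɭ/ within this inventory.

[+lateral]

Every target segment is [+lateral] and no other inventory member is, so one feature is enough.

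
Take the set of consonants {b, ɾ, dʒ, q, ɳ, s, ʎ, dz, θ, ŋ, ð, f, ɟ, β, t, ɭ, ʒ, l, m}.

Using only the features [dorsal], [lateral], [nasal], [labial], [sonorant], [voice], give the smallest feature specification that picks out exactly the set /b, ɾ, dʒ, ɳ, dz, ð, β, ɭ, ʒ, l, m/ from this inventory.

Every target segment is [+voice], [-dorsal]; each remaining inventory member fails at least one of these. Each conjunct is needed — [-dorsal] alone would also admit /s, θ, f, t/; [+voice] alone would also admit /ʎ, ŋ, ɟ/ — and no other single listed feature has exactly this extension, so two is the minimum.

[+voice, -dorsal]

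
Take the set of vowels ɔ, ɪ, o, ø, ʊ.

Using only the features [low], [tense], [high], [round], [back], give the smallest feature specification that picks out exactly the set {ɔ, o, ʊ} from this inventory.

[+back]

The target set is precisely the extension of [+back] in this inventory.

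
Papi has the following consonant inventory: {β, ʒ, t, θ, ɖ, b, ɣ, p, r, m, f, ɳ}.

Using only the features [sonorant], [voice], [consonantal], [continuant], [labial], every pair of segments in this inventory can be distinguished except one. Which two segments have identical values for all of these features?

ɣ, ʒ

/ɣ/ (voiced velar fricative) and /ʒ/ (voiced postalveolar fricative) are both [−sonorant], [+voice], [+consonantal], [+continuant], [−labial], so none of the listed features separates them. (They do differ in [strident], [coronal] and [dorsal], which are not among the given features.) Every other pair in the inventory differs on at least one listed feature.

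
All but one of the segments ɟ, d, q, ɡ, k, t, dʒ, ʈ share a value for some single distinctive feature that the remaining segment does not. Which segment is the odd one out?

The remaining segments after removing /dʒ/ share [−delayed release]; /dʒ/ (voiced postalveolar affricate) is [+delayed release]. For every other candidate removal, the leftover set fails to share any single feature value that the removed segment lacks.

dʒ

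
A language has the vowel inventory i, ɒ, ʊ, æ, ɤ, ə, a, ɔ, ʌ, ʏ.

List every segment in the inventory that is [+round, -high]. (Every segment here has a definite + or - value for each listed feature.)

ɒ, ɔ

First, the [+round] segments are /ɒ, ʊ, ɔ, ʏ/.
Of those, [-high] leaves /ɒ, ɔ/.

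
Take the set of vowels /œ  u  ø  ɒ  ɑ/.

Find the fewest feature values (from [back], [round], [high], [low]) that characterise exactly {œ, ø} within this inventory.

[−back]

/œ, ø/ are exactly the [−back] segments in the inventory, so a single feature suffices.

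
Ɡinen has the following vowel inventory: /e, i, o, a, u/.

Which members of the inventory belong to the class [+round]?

o, u

The feature [round] marks segments produced with lip rounding. In this inventory /o, u/ have that property, so they are [+round]; /e, i, a/ are [-round].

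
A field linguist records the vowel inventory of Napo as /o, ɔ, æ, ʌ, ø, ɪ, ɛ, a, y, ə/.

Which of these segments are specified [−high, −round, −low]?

ʌ, ɛ, ə

The [−high] segments are /o, ɔ, æ, ʌ, ø, ɛ, a, ə/.
Then [−round] gives /æ, ʌ, ɛ, a, ə/.
Among these, [−low] leaves /ʌ, ɛ, ə/.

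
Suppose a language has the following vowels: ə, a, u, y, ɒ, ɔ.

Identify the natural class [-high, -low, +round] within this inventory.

Eliminate segments failing any feature: /ə/ is [-round]; /a, ɒ/ are [+low]; /u, y/ are [+high]. The remaining /ɔ/ satisfy [-high], [-low], [+round].

ɔ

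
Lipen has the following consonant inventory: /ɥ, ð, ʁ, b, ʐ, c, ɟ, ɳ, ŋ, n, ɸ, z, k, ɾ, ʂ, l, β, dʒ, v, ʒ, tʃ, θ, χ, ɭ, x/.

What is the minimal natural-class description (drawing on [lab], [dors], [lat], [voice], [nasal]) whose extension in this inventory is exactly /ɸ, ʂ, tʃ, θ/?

[-voice, -dors]

/ɸ, ʂ, tʃ, θ/ are all [-voice], [-dorsal], and no other segment in the inventory matches both values. Dropping any one of them over-generates: [-dorsal] alone would also admit /ð, b, ʐ, ɳ, …/; [-voice] alone would also admit /c, k, χ, x/. No other single listed feature picks out exactly this set either, so fewer than two features will not do.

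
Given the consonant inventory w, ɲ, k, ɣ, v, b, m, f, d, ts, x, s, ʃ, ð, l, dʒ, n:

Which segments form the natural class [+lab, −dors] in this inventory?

First, the [+labial] segments are /w, v, b, m, f/.
Within that set, [−dorsal] leaves /v, b, m, f/.

v, b, m, f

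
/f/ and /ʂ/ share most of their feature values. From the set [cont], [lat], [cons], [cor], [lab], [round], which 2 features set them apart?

The two segments share [+continuant], [−lateral], [+consonantal], [−round]. The only features from the list on which they differ: /f/ is [+labial] while /ʂ/ is [−labial]; /f/ is [−coronal] while /ʂ/ is [+coronal].

[labial], [coronal]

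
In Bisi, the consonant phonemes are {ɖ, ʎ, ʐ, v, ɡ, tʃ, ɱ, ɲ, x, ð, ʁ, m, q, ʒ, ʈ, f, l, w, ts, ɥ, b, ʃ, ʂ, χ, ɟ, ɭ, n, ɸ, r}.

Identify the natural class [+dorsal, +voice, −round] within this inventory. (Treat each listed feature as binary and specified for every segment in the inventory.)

Eliminate segments failing any feature: /ɖ, ʐ, v, tʃ, ɱ, ð, m, ʒ, ʈ, f, l, ts, b, ʃ, ʂ, ɭ, n, ɸ, r/ are [−dorsal]; /x, q, χ/ are [−voice]; /w, ɥ/ are [+round]. The remaining /ʎ, ɡ, ɲ, ʁ, ɟ/ satisfy [+dorsal], [+voice], [−round].

ʎ, ɡ, ɲ, ʁ, ɟ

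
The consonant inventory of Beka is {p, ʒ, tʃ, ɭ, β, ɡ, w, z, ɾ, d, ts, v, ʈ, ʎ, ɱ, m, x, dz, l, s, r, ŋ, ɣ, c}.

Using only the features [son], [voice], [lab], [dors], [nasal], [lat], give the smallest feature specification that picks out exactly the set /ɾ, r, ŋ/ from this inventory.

[+son, −lat, −lab]

The class [+sonorant], [−lateral], [−labial] has exactly /ɾ, r, ŋ/ as its extension in this inventory. No smaller conjunction from the listed features achieves this: [−lateral, −labial] alone would also admit /ʒ, tʃ, ɡ, z, …/; [+sonorant, −labial] alone would also admit /ɭ, ʎ, l/; [+sonorant, −lateral] alone would also admit /w, ɱ, m/; and checking the remaining two-feature bundles turns up none with this extension.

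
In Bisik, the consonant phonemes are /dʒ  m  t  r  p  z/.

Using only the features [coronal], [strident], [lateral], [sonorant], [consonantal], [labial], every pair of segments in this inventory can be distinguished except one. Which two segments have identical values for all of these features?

On the given features, /z/ and /dʒ/ have an identical profile: [+coronal], [+strident], [-lateral], [-sonorant], [+consonantal], [-labial]. No other two segments in the inventory coincide on all 6 features. (They do differ in [continuant], [anterior] and [distributed], which are not among the given features.)

z, dʒ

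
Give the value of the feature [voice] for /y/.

As the high front rounded tense vowel, /y/ is [+voice].

[+voice]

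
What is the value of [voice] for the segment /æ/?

As the low front unrounded vowel, /æ/ is [+voice].

[+voice]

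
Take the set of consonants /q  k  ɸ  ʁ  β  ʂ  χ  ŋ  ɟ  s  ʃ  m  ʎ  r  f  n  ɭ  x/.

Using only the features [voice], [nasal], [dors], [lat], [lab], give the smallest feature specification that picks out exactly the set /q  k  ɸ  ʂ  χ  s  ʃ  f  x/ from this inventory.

Every target segment is [−voice] and no other inventory member is, so one feature is enough.

[−voice]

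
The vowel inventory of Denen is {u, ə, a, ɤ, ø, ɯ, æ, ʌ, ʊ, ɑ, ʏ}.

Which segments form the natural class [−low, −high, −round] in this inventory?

ə, ɤ, ʌ

Checking each segment against [−low], [−high], [−round]: /ə/ (mid central vowel (schwa)), /ɤ/ (mid back unrounded tense vowel), /ʌ/ (mid back unrounded lax vowel) satisfy every feature; every other segment in the inventory fails at least one.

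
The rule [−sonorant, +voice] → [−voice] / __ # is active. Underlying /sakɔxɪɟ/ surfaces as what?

The only segment in the rule's environment that also matches [−sonorant, +voice] is /ɟ/. Applying [−voice] turns the voiced palatal stop into /c/ (voiceless palatal stop), giving [sakɔxɪc].

[sakɔxɪc]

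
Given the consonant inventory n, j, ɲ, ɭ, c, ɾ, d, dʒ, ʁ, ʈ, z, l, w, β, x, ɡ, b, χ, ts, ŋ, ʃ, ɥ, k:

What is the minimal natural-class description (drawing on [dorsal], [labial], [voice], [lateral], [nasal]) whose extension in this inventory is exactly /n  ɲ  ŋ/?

Every target segment is [+nasal] and no other inventory member is, so one feature is enough.

[+nasal]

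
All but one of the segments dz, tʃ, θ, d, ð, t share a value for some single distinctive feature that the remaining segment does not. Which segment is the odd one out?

tʃ

The remaining segments after removing /tʃ/ share [+anterior]; /tʃ/ (voiceless postalveolar affricate) is [−anterior]. For every other candidate removal, the leftover set fails to share any single feature value that the removed segment lacks.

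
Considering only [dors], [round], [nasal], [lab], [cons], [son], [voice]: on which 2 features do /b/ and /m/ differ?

/b/ is the voiced bilabial stop and /m/ is the bilabial nasal. Both are [−dorsal], [−round], [+labial], [+consonantal], [+voice]. /b/ is [−sonorant] while /m/ is [+sonorant]; /b/ is [−nasal] while /m/ is [+nasal], so the distinguishing features are [sonorant], [nasal].

[sonorant], [nasal]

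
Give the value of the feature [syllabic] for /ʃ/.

/ʃ/ is the voiceless postalveolar fricative. The feature [syllabic] marks segments able to form a syllable nucleus; /ʃ/ lacks this property, so it is [-syllabic].

[-syllabic]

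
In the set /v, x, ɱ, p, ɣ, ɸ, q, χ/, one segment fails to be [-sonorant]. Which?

ɱ

Every segment except /ɱ/ is [-sonorant]. /ɱ/ (labiodental nasal) is [+sonorant], so it is the exception.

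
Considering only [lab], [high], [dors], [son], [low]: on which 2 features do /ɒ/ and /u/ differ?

[high], [low]

/ɒ/ is the low back rounded vowel and /u/ is the high back rounded tense vowel. Both are [+labial], [+dorsal], [+sonorant]. /ɒ/ is [−high] while /u/ is [+high]; /ɒ/ is [+low] while /u/ is [−low], so the distinguishing features are [high], [low].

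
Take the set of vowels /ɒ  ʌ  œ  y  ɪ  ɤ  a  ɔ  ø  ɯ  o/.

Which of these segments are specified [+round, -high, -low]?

œ, ɔ, ø, o

The [+round] segments are /ɒ, œ, y, ɔ, ø, o/.
Within that set, [-high] gives /ɒ, œ, ɔ, ø, o/.
Within that set, [-low] leaves /œ, ɔ, ø, o/.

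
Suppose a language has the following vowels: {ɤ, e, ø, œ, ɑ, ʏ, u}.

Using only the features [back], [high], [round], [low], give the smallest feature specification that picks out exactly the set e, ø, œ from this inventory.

[−high, −back]

The class [−high], [−back] has exactly /e, ø, œ/ as its extension in this inventory. No smaller conjunction from the listed features achieves this: [−back] alone would also admit /ʏ/; [−high] alone would also admit /ɤ, ɑ/; and checking the remaining single features turns up none with this extension.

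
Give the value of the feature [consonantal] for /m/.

As the bilabial nasal, /m/ is [+consonantal].

[+consonantal]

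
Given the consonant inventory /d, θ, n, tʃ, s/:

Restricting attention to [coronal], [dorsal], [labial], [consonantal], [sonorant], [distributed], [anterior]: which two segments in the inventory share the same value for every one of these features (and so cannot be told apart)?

On the given features, /d/ and /s/ have an identical profile: [+coronal], [-dorsal], [-labial], [+consonantal], [-sonorant], [-distributed], [+anterior]. No other two segments in the inventory coincide on all 7 features. (They do differ in [voice], [continuant] and [strident], which are not among the given features.)

d, s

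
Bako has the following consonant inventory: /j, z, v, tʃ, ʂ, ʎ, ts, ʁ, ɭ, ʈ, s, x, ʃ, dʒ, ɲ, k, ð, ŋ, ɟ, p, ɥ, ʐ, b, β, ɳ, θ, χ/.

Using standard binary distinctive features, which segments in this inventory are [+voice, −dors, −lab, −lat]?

z, dʒ, ð, ʐ, ɳ

Among the inventory, the [+voice] segments are /j, z, v, ʎ, ʁ, ɭ, dʒ, ɲ, ð, ŋ, ɟ, ɥ, ʐ, b, β, ɳ/.
Within that set, [−dorsal] gives /z, v, ɭ, dʒ, ð, ʐ, b, β, ɳ/.
Intersecting with [−labial] gives /z, ɭ, dʒ, ð, ʐ, ɳ/.
Among these, [−lateral] leaves /z, dʒ, ð, ʐ, ɳ/.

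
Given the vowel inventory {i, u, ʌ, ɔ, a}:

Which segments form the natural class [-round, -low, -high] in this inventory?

The [-round] segments are /i, ʌ, a/.
Then [-low] gives /i, ʌ/.
Then [-high] leaves /ʌ/.

ʌ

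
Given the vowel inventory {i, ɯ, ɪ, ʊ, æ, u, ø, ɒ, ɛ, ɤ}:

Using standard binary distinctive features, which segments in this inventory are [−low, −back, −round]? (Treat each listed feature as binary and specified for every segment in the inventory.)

Checking each segment against [−low], [−back], [−round]: /i/ (high front unrounded tense vowel), /ɪ/ (high front unrounded lax vowel), /ɛ/ (mid front unrounded lax vowel) satisfy every feature; every other segment in the inventory fails at least one.

i, ɪ, ɛ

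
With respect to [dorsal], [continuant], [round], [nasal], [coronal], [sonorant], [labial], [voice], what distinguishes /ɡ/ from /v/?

/ɡ/ is the voiced velar stop and /v/ is the voiced labiodental fricative. Both are [-round], [-nasal], [-coronal], [-sonorant], [+voice]. /ɡ/ is [-continuant] while /v/ is [+continuant]; /ɡ/ is [-labial] while /v/ is [+labial]; /ɡ/ is [+dorsal] while /v/ is [-dorsal], so the distinguishing features are [continuant], [labial], [dorsal].

[continuant], [labial], [dorsal]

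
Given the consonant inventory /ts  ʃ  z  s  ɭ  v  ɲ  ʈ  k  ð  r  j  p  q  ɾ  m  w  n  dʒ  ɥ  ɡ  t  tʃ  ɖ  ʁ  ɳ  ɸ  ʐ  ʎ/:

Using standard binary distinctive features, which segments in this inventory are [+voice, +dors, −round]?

Eliminate segments failing any feature: /ts, ʃ, s, ʈ, k, p, q, t, tʃ, ɸ/ are [−voice]; /z, ɭ, v, ð, r, ɾ, m, n, dʒ, ɖ, ɳ, ʐ/ are [−dorsal]; /w, ɥ/ are [+round]. The remaining /ɲ, j, ɡ, ʁ, ʎ/ satisfy [+voice], [+dorsal], [−round].

ɲ, j, ɡ, ʁ, ʎ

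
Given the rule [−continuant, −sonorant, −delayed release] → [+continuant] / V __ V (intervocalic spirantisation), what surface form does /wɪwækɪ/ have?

/k/ satisfies [−continuant, −sonorant, −delayed release] and sits in V __ V. The [+continuant] counterpart of the voiceless velar stop is /x/. Other segments in /wɪwækɪ/ either fail the structural description or are not in the environment, so the surface form is [wɪwæxɪ].

[wɪwæxɪ]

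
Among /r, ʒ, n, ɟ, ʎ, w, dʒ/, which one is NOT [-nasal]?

n

/n/ is the alveolar nasal, which is [+nasal]; the rest — /ʒ, ʎ, ɟ, w, r, dʒ/ — are [-nasal].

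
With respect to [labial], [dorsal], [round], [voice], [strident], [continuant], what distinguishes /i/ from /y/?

[labial], [round]

The two segments share [+dorsal], [+voice], [−strident], [+continuant]. The only features from the list on which they differ: /i/ is [−labial] while /y/ is [+labial]; /i/ is [−round] while /y/ is [+round].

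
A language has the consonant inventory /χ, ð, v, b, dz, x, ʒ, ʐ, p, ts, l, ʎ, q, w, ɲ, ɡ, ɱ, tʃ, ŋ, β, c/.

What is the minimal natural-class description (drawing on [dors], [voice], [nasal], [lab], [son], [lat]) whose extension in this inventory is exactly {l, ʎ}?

The target set is precisely the extension of [+lateral] in this inventory.

[+lat]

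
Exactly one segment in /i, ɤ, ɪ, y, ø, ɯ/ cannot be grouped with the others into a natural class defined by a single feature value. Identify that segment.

ɪ

/ɤ, ɯ, ø, y, i/ are all [+tense], but /ɪ/ (high front unrounded lax vowel) is [−tense]. No other single segment can be removed to leave a set sharing one feature value that the removed segment lacks, so /ɪ/ is the odd one out.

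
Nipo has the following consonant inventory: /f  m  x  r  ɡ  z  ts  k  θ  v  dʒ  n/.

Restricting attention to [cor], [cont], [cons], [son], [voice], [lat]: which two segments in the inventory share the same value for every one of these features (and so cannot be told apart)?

f, x

On the given features, /f/ and /x/ have an identical profile: [−coronal], [+continuant], [+consonantal], [−sonorant], [−voice], [−lateral]. No other two segments in the inventory coincide on all 6 features. (They do differ in [labial] and [dorsal], which are not among the given features.)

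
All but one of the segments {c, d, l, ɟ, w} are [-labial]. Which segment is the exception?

w

/w/ is the labial-velar glide, which is [+labial]; the rest — /d, ɟ, c, l/ — are [-labial].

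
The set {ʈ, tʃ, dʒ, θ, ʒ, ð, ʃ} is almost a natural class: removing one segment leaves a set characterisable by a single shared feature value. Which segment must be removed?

ʈ

/ʃ, ʒ, dʒ, θ, ð, tʃ/ are all [+distributed], but /ʈ/ (voiceless retroflex stop) is [−distributed]. No other single segment can be removed to leave a set sharing one feature value that the removed segment lacks, so /ʈ/ is the odd one out.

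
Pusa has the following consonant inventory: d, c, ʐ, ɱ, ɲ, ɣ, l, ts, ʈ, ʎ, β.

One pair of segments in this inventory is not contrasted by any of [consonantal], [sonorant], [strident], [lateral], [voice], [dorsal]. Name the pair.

d, β

On the given features, /d/ and /β/ have an identical profile: [+consonantal], [−sonorant], [−strident], [−lateral], [+voice], [−dorsal]. No other two segments in the inventory coincide on all 6 features. (They do differ in [continuant], [labial] and [coronal], which are not among the given features.)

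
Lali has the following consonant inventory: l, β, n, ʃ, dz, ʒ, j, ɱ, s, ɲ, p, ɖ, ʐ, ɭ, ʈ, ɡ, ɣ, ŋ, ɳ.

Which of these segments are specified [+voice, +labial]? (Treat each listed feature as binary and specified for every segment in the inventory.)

β, ɱ

The [+voice] segments are /l, β, n, dz, ʒ, j, ɱ, ɲ, ɖ, ʐ, ɭ, ɡ, ɣ, ŋ, ɳ/.
Within that set, [+labial] leaves /β, ɱ/.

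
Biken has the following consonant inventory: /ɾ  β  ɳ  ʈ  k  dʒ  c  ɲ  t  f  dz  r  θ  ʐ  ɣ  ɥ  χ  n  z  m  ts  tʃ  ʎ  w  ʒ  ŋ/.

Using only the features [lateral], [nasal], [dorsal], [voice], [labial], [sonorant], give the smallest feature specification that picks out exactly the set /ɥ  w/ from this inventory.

Every target segment is [+labial], [+dorsal]; each remaining inventory member fails at least one of these. Each conjunct is needed — [+dorsal] alone would also admit /k, c, ɲ, ɣ, …/; [+labial] alone would also admit /β, f, m/ — and no other single listed feature has exactly this extension, so two is the minimum.

[+labial, +dorsal]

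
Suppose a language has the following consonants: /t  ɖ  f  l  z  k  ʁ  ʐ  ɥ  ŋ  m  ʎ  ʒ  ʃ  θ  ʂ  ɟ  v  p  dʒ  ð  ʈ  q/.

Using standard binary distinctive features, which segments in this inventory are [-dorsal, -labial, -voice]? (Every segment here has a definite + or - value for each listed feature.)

t, ʃ, θ, ʂ, ʈ

First, the [-dorsal] segments are /t, ɖ, f, l, z, ʐ, m, ʒ, ʃ, θ, ʂ, v, p, dʒ, ð, ʈ/.
Then [-labial] gives /t, ɖ, l, z, ʐ, ʒ, ʃ, θ, ʂ, dʒ, ð, ʈ/.
Within that set, [-voice] leaves /t, ʃ, θ, ʂ, ʈ/.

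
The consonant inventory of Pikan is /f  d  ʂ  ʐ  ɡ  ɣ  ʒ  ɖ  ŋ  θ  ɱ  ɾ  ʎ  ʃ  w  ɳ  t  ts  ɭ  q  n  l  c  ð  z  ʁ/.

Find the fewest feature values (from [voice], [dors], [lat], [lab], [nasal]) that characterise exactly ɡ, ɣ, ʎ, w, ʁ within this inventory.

Every target segment is [+voice], [-nasal], [+dorsal]; each remaining inventory member fails at least one of these. Each conjunct is needed — [-nasal, +dorsal] alone would also admit /q, c/; [+voice, +dorsal] alone would also admit /ŋ/; [+voice, -nasal] alone would also admit /d, ʐ, ʒ, ɖ, …/ — and no other combination of two listed features has exactly this extension, so three is the minimum.

[+voice, -nasal, +dors]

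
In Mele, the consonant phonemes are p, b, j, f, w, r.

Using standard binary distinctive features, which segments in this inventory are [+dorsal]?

The [+dorsal] segments here are /j, w/; the remaining /p, b, f, r/ are [−dorsal].

j, w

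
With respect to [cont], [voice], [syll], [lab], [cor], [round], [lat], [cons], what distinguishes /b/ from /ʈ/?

/b/ is the voiced bilabial stop and /ʈ/ is the voiceless retroflex stop. Both are [-continuant], [-syllabic], [-round], [-lateral], [+consonantal]. /b/ is [+voice] while /ʈ/ is [-voice]; /b/ is [+labial] while /ʈ/ is [-labial]; /b/ is [-coronal] while /ʈ/ is [+coronal], so the distinguishing features are [voice], [labial], [coronal].

[voice], [labial], [coronal]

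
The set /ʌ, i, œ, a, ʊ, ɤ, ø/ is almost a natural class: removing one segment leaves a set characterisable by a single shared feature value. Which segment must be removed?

a

/ʊ, i, ɤ, œ, ø, ʌ/ are all [−low], but /a/ (low unrounded vowel) is [+low]. No other single segment can be removed to leave a set sharing one feature value that the removed segment lacks, so /a/ is the odd one out.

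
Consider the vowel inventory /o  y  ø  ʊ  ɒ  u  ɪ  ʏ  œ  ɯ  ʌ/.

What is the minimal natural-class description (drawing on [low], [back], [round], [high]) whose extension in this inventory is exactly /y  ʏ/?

Every target segment is [+high], [-back], [+round]; each remaining inventory member fails at least one of these. Each conjunct is needed — [-back, +round] alone would also admit /ø, œ/; [+high, +round] alone would also admit /ʊ, u/; [+high, -back] alone would also admit /ɪ/ — and no other combination of two listed features has exactly this extension, so three is the minimum.

[+high, -back, +round]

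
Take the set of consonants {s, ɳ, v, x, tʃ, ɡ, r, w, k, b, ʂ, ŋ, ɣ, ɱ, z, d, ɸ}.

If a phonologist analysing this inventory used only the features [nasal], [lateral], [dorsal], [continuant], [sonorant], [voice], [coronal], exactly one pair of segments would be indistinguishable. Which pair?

On the given features, /s/ and /ʂ/ have an identical profile: [-nasal], [-lateral], [-dorsal], [+continuant], [-sonorant], [-voice], [+coronal]. No other two segments in the inventory coincide on all 7 features. (They do differ in [anterior], which is not among the given features.)

s, ʂ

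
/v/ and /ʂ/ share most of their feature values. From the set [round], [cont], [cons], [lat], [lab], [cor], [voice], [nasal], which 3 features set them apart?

/v/ is the voiced labiodental fricative and /ʂ/ is the voiceless retroflex fricative. Both are [−round], [+continuant], [+consonantal], [−lateral], [−nasal]. /v/ is [+voice] while /ʂ/ is [−voice]; /v/ is [+labial] while /ʂ/ is [−labial]; /v/ is [−coronal] while /ʂ/ is [+coronal], so the distinguishing features are [voice], [labial], [coronal].

[voice], [labial], [coronal]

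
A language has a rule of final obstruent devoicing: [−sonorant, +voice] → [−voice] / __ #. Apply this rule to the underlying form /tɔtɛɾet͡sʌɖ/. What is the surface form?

[tɔtɛɾet͡sʌʈ]

The only segment in the rule's environment that also matches [−sonorant, +voice] is /ɖ/. Applying [−voice] turns the voiced retroflex stop into /ʈ/ (voiceless retroflex stop), giving [tɔtɛɾet͡sʌʈ].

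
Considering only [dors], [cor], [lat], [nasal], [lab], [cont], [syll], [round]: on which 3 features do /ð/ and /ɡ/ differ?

The two segments share [−lateral], [−nasal], [−labial], [−syllabic], [−round]. The only features from the list on which they differ: /ð/ is [+continuant] while /ɡ/ is [−continuant]; /ð/ is [+coronal] while /ɡ/ is [−coronal]; /ð/ is [−dorsal] while /ɡ/ is [+dorsal].

[continuant], [coronal], [dorsal]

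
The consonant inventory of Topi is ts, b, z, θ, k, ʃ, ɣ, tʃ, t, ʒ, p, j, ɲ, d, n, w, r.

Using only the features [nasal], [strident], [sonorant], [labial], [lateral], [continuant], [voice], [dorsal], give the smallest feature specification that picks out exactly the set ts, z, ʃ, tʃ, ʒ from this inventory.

The target set is precisely the extension of [+strident] in this inventory.

[+strident]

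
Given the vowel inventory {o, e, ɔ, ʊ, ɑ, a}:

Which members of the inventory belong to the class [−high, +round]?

o, ɔ

Eliminate segments failing any feature: /e, ɑ, a/ are [−round]; /ʊ/ is [+high]. The remaining /o, ɔ/ satisfy [−high], [+round].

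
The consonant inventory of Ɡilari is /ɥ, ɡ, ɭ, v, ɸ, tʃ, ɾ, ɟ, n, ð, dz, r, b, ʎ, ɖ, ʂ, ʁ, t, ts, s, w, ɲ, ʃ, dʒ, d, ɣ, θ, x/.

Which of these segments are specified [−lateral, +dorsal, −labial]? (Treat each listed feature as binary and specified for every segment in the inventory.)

ɡ, ɟ, ʁ, ɲ, ɣ, x

Checking each segment against [−lateral], [+dorsal], [−labial]: /ɡ/ (voiced velar stop), /ɟ/ (voiced palatal stop), /ʁ/ (voiced uvular fricative), /ɲ/ (palatal nasal), /ɣ/ (voiced velar fricative), /x/ (voiceless velar fricative) satisfy every feature; every other segment in the inventory fails at least one.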